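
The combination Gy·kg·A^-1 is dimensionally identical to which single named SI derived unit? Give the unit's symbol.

Gy = m²·s⁻².
Combining: Gy·kg·A⁻¹ = (m²·s⁻²) · kg · A⁻¹ = kg·m²·s⁻²·A⁻¹.
kg·m²·s⁻²·A⁻¹ is the base-SI form of the weber.

Wb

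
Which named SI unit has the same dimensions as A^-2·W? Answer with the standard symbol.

W = J/s (power = energy per time),
    = kg·m²·s⁻³.
Combining: A⁻²·W = A⁻² · (kg·m²·s⁻³) = kg·m²·s⁻³·A⁻².
kg·m²·s⁻³·A⁻² is the base-SI form of the ohm.

Ω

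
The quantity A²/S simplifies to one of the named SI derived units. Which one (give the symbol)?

S = 1/Ω (conductance is reciprocal resistance),
    = kg⁻¹·m⁻²·s³·A².
So S⁻¹ = kg·m²·s⁻³·A⁻².
Combining: A²·S⁻¹ = A² · (kg·m²·s⁻³·A⁻²) = kg·m²·s⁻³.
kg·m²·s⁻³ is the base-SI form of the watt.

W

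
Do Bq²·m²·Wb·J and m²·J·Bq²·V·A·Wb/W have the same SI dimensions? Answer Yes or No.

Left side:
  Bq = 1/s = s⁻¹ (activity is decays per second).
  So Bq² = s⁻².
  Wb = V·s (flux: a volt is a weber per second),
      = kg·m²·s⁻²·A⁻¹.
  J = N·m (work = force × distance),
      = kg·m²·s⁻².
  Combining: Bq²·m²·Wb·J = s⁻² · m² · (kg·m²·s⁻²·A⁻¹) · (kg·m²·s⁻²) = kg²·m⁶·s⁻⁶·A⁻¹.
Right side:
  J = kg·m²·s⁻².
  Bq = s⁻¹.
  So Bq² = s⁻².
  W = kg·m²·s⁻³.
  So W⁻¹ = kg⁻¹·m⁻²·s³.
  V = kg·m²·s⁻³·A⁻¹.
  Wb = kg·m²·s⁻²·A⁻¹.
  Combining: m²·J·Bq²·W⁻¹·V·A·Wb = m² · (kg·m²·s⁻²) · s⁻² · (kg⁻¹·m⁻²·s³) · (kg·m²·s⁻³·A⁻¹) · A · (kg·m²·s⁻²·A⁻¹) = kg²·m⁶·s⁻⁶·A⁻¹.
Both reduce to kg²·m⁶·s⁻⁶·A⁻¹.

Yes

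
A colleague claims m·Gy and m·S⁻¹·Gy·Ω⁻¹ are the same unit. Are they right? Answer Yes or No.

Yes

Left side:
  Gy = m²·s⁻².
  Combining: m·Gy = m · (m²·s⁻²) = m³·s⁻².
Right side:
  S = 1/Ω (conductance is reciprocal resistance),
      = kg⁻¹·m⁻²·s³·A².
  So S⁻¹ = kg·m²·s⁻³·A⁻².
  Gy = J/kg (absorbed dose = energy per mass),
      = m²·s⁻².
  Ω = V/A (resistance = voltage per current),
      = kg·m²·s⁻³·A⁻².
  So Ω⁻¹ = kg⁻¹·m⁻²·s³·A².
  Combining: m·S⁻¹·Gy·Ω⁻¹ = m · (kg·m²·s⁻³·A⁻²) · (m²·s⁻²) · (kg⁻¹·m⁻²·s³·A²) = m³·s⁻².
Both reduce to m³·s⁻².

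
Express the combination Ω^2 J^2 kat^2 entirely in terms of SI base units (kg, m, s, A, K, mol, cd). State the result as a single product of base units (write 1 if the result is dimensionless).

kg⁴·m⁸·s⁻¹²·A⁻⁴·mol²

Ω = kg·m²·s⁻³·A⁻².
So Ω² = kg²·m⁴·s⁻⁶·A⁻⁴.
J = kg·m²·s⁻².
So J² = kg²·m⁴·s⁻⁴.
kat = s⁻¹·mol.
So kat² = s⁻²·mol².
Combining: Ω²·J²·kat² = (kg²·m⁴·s⁻⁶·A⁻⁴) · (kg²·m⁴·s⁻⁴) · (s⁻²·mol²) = kg⁴·m⁸·s⁻¹²·A⁻⁴·mol².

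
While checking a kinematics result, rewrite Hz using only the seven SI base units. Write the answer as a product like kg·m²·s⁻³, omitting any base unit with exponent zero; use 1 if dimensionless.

Hz = s⁻¹.

s⁻¹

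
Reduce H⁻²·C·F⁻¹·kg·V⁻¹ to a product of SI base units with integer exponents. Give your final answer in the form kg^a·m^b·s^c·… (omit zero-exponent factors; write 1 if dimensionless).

H = Wb/A (inductance = flux per current),
    = kg·m²·s⁻²·A⁻².
So H⁻² = kg⁻²·m⁻⁴·s⁴·A⁴.
C = A·s = s·A (charge = current × time).
F = C/V (capacitance = charge per voltage),
    = A·s/(kg·m²·s⁻³·A⁻¹) (substituting C and V),
    = kg⁻¹·m⁻²·s⁴·A².
So F⁻¹ = kg·m²·s⁻⁴·A⁻².
V = W/A (potential = power per current),
    = kg·m²·s⁻³·A⁻¹.
So V⁻¹ = kg⁻¹·m⁻²·s³·A.
Combining: H⁻²·C·F⁻¹·kg·V⁻¹ = (kg⁻²·m⁻⁴·s⁴·A⁴) · (s·A) · (kg·m²·s⁻⁴·A⁻²) · kg · (kg⁻¹·m⁻²·s³·A) = kg⁻¹·m⁻⁴·s⁴·A⁴.

kg⁻¹·m⁻⁴·s⁴·A⁴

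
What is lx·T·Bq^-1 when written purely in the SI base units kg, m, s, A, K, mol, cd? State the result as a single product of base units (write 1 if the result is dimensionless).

kg·m⁻²·s⁻¹·A⁻¹·cd

lx = m⁻²·cd.
T = kg·s⁻²·A⁻¹.
Bq = s⁻¹.
So Bq⁻¹ = s.
Combining: lx·T·Bq⁻¹ = (m⁻²·cd) · (kg·s⁻²·A⁻¹) · s = kg·m⁻²·s⁻¹·A⁻¹·cd.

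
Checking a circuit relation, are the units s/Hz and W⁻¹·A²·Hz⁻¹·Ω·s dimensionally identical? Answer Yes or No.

Left side:
  Hz = 1/s = s⁻¹ (frequency is cycles per second).
  So Hz⁻¹ = s.
  Combining: s·Hz⁻¹ = s · s = s².
Right side:
  W = kg·m²·s⁻³.
  So W⁻¹ = kg⁻¹·m⁻²·s³.
  Hz = s⁻¹.
  So Hz⁻¹ = s.
  Ω = kg·m²·s⁻³·A⁻².
  Combining: W⁻¹·A²·Hz⁻¹·Ω·s = (kg⁻¹·m⁻²·s³) · A² · s · (kg·m²·s⁻³·A⁻²) · s = s².
Both reduce to s².

Yes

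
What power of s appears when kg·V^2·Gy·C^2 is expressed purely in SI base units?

V = kg·m²·s⁻³·A⁻¹.
So V² = kg²·m⁴·s⁻⁶·A⁻².
Gy = m²·s⁻².
C = s·A.
So C² = s²·A².
Combining: kg·V²·Gy·C² = kg · (kg²·m⁴·s⁻⁶·A⁻²) · (m²·s⁻²) · (s²·A²) = kg³·m⁶·s⁻⁶.
The exponent of s is -6.

-6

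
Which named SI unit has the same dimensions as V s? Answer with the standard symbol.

Wb

V = W/A (potential = power per current),
    = kg·m²·s⁻³·A⁻¹.
Combining: V·s = (kg·m²·s⁻³·A⁻¹) · s = kg·m²·s⁻²·A⁻¹.
kg·m²·s⁻²·A⁻¹ is the base-SI form of the weber.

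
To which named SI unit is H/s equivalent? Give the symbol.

Ω

H = kg·m²·s⁻²·A⁻².
Combining: H·s⁻¹ = (kg·m²·s⁻²·A⁻²) · s⁻¹ = kg·m²·s⁻³·A⁻².
kg·m²·s⁻³·A⁻² is the base-SI form of the ohm.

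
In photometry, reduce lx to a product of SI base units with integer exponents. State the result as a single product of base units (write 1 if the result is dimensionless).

lx = m⁻²·cd.

m⁻²·cd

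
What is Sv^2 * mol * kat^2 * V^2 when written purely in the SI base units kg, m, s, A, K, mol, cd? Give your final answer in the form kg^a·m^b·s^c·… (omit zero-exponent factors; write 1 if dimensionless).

kg²·m⁸·s⁻¹²·A⁻²·mol³

Sv = J/kg (equivalent dose = energy per mass),
    = m²·s⁻².
So Sv² = m⁴·s⁻⁴.
kat = mol/s = s⁻¹·mol (catalytic activity).
So kat² = s⁻²·mol².
V = W/A (potential = power per current),
    = kg·m²·s⁻³·A⁻¹.
So V² = kg²·m⁴·s⁻⁶·A⁻².
Combining: Sv²·mol·kat²·V² = (m⁴·s⁻⁴) · mol · (s⁻²·mol²) · (kg²·m⁴·s⁻⁶·A⁻²) = kg²·m⁸·s⁻¹²·A⁻²·mol³.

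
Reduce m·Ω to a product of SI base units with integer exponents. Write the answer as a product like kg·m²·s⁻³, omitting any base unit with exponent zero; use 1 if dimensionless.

Ω = V/A (resistance = voltage per current),
    = kg·m²·s⁻³·A⁻².
Combining: m·Ω = m · (kg·m²·s⁻³·A⁻²) = kg·m³·s⁻³·A⁻².

kg·m³·s⁻³·A⁻²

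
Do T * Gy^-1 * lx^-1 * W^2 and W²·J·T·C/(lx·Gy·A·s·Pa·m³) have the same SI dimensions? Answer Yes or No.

Left side:
  T = Wb/m² (flux density = flux per area),
      = kg·s⁻²·A⁻¹.
  Gy = J/kg (absorbed dose = energy per mass),
      = m²·s⁻².
  So Gy⁻¹ = m⁻²·s².
  lx = lm/m² (illuminance = luminous flux per area),
      = m⁻²·cd.
  So lx⁻¹ = m²·cd⁻¹.
  W = J/s (power = energy per time),
      = kg·m²·s⁻³.
  So W² = kg²·m⁴·s⁻⁶.
  Combining: T·Gy⁻¹·lx⁻¹·W² = (kg·s⁻²·A⁻¹) · (m⁻²·s²) · (m²·cd⁻¹) · (kg²·m⁴·s⁻⁶) = kg³·m⁴·s⁻⁶·A⁻¹·cd⁻¹.
Right side:
  W = J/s (power = energy per time),
      = kg·m²·s⁻³.
  So W² = kg²·m⁴·s⁻⁶.
  lx = lm/m² (illuminance = luminous flux per area),
      = m⁻²·cd.
  So lx⁻¹ = m²·cd⁻¹.
  J = N·m (work = force × distance),
      = kg·m²·s⁻².
  T = Wb/m² (flux density = flux per area),
      = kg·s⁻²·A⁻¹.
  Gy = J/kg (absorbed dose = energy per mass),
      = m²·s⁻².
  So Gy⁻¹ = m⁻²·s².
  Pa = N/m² (pressure = force per area),
      = kg·m⁻¹·s⁻².
  So Pa⁻¹ = kg⁻¹·m·s².
  C = A·s = s·A (charge = current × time).
  Combining: W²·lx⁻¹·J·T·Gy⁻¹·A⁻¹·s⁻¹·Pa⁻¹·m⁻³·C = (kg²·m⁴·s⁻⁶) · (m²·cd⁻¹) · (kg·m²·s⁻²) · (kg·s⁻²·A⁻¹) · (m⁻²·s²) · A⁻¹ · s⁻¹ · (kg⁻¹·m·s²) · m⁻³ · (s·A) = kg³·m⁴·s⁻⁶·A⁻¹·cd⁻¹.
Both reduce to kg³·m⁴·s⁻⁶·A⁻¹·cd⁻¹.

Yes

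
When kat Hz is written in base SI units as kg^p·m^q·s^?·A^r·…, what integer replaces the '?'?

-2

kat = s⁻¹·mol.
Hz = s⁻¹.
Combining: kat·Hz = (s⁻¹·mol) · s⁻¹ = s⁻²·mol.
The exponent of s is -2.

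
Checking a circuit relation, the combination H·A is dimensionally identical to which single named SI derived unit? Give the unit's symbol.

H = kg·m²·s⁻²·A⁻².
Combining: H·A = (kg·m²·s⁻²·A⁻²) · A = kg·m²·s⁻²·A⁻¹.
kg·m²·s⁻²·A⁻¹ is the base-SI form of the weber.

Wb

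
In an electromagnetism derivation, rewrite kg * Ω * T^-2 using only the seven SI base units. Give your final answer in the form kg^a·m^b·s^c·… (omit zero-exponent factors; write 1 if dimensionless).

Ω = kg·m²·s⁻³·A⁻².
T = kg·s⁻²·A⁻¹.
So T⁻² = kg⁻²·s⁴·A².
Combining: kg·Ω·T⁻² = kg · (kg·m²·s⁻³·A⁻²) · (kg⁻²·s⁴·A²) = m²·s.

m²·s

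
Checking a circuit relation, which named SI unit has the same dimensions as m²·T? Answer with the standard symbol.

T = kg·s⁻²·A⁻¹.
Combining: m²·T = m² · (kg·s⁻²·A⁻¹) = kg·m²·s⁻²·A⁻¹.
kg·m²·s⁻²·A⁻¹ is the base-SI form of the weber.

Wb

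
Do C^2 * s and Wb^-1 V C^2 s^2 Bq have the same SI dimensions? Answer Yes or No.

No

Left side:
  C = s·A.
  So C² = s²·A².
  Combining: C²·s = (s²·A²) · s = s³·A².
Right side:
  Wb = kg·m²·s⁻²·A⁻¹.
  So Wb⁻¹ = kg⁻¹·m⁻²·s²·A.
  V = kg·m²·s⁻³·A⁻¹.
  C = s·A.
  So C² = s²·A².
  Bq = s⁻¹.
  Combining: Wb⁻¹·V·C²·s²·Bq = (kg⁻¹·m⁻²·s²·A) · (kg·m²·s⁻³·A⁻¹) · (s²·A²) · s² · s⁻¹ = s²·A².
Left is s³·A²; right is s²·A² — different.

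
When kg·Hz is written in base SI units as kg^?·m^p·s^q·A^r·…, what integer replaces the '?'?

1

Hz = 1/s = s⁻¹ (frequency is cycles per second).
Combining: kg·Hz = kg · s⁻¹ = kg·s⁻¹.
The exponent of kg is 1.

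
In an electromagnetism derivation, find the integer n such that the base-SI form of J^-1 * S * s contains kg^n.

-2

J = kg·m²·s⁻².
So J⁻¹ = kg⁻¹·m⁻²·s².
S = kg⁻¹·m⁻²·s³·A².
Combining: J⁻¹·S·s = (kg⁻¹·m⁻²·s²) · (kg⁻¹·m⁻²·s³·A²) · s = kg⁻²·m⁻⁴·s⁶·A².
The exponent of kg is -2.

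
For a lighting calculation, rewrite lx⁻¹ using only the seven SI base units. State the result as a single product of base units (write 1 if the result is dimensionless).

m²·cd⁻¹

lx = m⁻²·cd.
So lx⁻¹ = m²·cd⁻¹.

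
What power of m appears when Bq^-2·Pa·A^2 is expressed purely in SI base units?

-1

Bq = s⁻¹.
So Bq⁻² = s².
Pa = kg·m⁻¹·s⁻².
Combining: Bq⁻²·Pa·A² = s² · (kg·m⁻¹·s⁻²) · A² = kg·m⁻¹·A².
The exponent of m is -1.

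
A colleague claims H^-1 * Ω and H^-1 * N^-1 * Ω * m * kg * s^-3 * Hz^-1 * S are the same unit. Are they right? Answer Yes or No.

Left side:
  H = Wb/A (inductance = flux per current),
      = kg·m²·s⁻²·A⁻².
  So H⁻¹ = kg⁻¹·m⁻²·s²·A².
  Ω = V/A (resistance = voltage per current),
      = kg·m²·s⁻³·A⁻².
  Combining: H⁻¹·Ω = (kg⁻¹·m⁻²·s²·A²) · (kg·m²·s⁻³·A⁻²) = s⁻¹.
Right side:
  H = Wb/A (inductance = flux per current),
      = kg·m²·s⁻²·A⁻².
  So H⁻¹ = kg⁻¹·m⁻²·s²·A².
  N = kg·m/s² = kg·m·s⁻² (force = mass × acceleration).
  So N⁻¹ = kg⁻¹·m⁻¹·s².
  Ω = V/A (resistance = voltage per current),
      = kg·m²·s⁻³·A⁻².
  Hz = 1/s = s⁻¹ (frequency is cycles per second).
  So Hz⁻¹ = s.
  S = 1/Ω (conductance is reciprocal resistance),
      = kg⁻¹·m⁻²·s³·A².
  Combining: H⁻¹·N⁻¹·Ω·m·kg·s⁻³·Hz⁻¹·S = (kg⁻¹·m⁻²·s²·A²) · (kg⁻¹·m⁻¹·s²) · (kg·m²·s⁻³·A⁻²) · m · kg · s⁻³ · s · (kg⁻¹·m⁻²·s³·A²) = kg⁻¹·m⁻²·s²·A².
Left is s⁻¹; right is kg⁻¹·m⁻²·s²·A² — different.

No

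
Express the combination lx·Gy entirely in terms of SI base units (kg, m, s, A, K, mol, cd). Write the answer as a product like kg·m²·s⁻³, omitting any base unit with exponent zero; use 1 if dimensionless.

lx = lm/m² (illuminance = luminous flux per area),
    = m⁻²·cd.
Gy = J/kg (absorbed dose = energy per mass),
    = m²·s⁻².
Combining: lx·Gy = (m⁻²·cd) · (m²·s⁻²) = s⁻²·cd.

s⁻²·cd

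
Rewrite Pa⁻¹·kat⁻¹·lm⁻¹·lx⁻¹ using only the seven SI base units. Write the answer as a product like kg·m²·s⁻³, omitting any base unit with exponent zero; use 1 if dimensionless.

Pa = N/m² (pressure = force per area),
    = kg·m⁻¹·s⁻².
So Pa⁻¹ = kg⁻¹·m·s².
kat = mol/s = s⁻¹·mol (catalytic activity).
So kat⁻¹ = s·mol⁻¹.
lm = cd·sr = cd (luminous flux; sr is dimensionless).
So lm⁻¹ = cd⁻¹.
lx = lm/m² (illuminance = luminous flux per area),
    = m⁻²·cd.
So lx⁻¹ = m²·cd⁻¹.
Combining: Pa⁻¹·kat⁻¹·lm⁻¹·lx⁻¹ = (kg⁻¹·m·s²) · (s·mol⁻¹) · cd⁻¹ · (m²·cd⁻¹) = kg⁻¹·m³·s³·mol⁻¹·cd⁻².

kg⁻¹·m³·s³·mol⁻¹·cd⁻²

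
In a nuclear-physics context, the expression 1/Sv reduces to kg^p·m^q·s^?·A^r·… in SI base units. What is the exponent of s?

2

Sv = J/kg (equivalent dose = energy per mass),
    = m²·s⁻².
So Sv⁻¹ = m⁻²·s².
The exponent of s is 2.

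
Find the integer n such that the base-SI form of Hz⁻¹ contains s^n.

1

Hz = 1/s = s⁻¹ (frequency is cycles per second).
So Hz⁻¹ = s.
The exponent of s is 1.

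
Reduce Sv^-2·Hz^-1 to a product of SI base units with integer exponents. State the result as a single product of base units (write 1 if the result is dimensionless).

Sv = J/kg (equivalent dose = energy per mass),
    = m²·s⁻².
So Sv⁻² = m⁻⁴·s⁴.
Hz = 1/s = s⁻¹ (frequency is cycles per second).
So Hz⁻¹ = s.
Combining: Sv⁻²·Hz⁻¹ = (m⁻⁴·s⁴) · s = m⁻⁴·s⁵.

m⁻⁴·s⁵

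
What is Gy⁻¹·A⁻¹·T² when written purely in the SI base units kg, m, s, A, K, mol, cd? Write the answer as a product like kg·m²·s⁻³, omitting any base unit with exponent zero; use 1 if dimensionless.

Gy = J/kg (absorbed dose = energy per mass),
    = m²·s⁻².
So Gy⁻¹ = m⁻²·s².
T = Wb/m² (flux density = flux per area),
    = kg·s⁻²·A⁻¹.
So T² = kg²·s⁻⁴·A⁻².
Combining: Gy⁻¹·A⁻¹·T² = (m⁻²·s²) · A⁻¹ · (kg²·s⁻⁴·A⁻²) = kg²·m⁻²·s⁻²·A⁻³.

kg²·m⁻²·s⁻²·A⁻³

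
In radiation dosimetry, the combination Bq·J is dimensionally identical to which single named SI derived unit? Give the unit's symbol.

Bq = 1/s = s⁻¹ (activity is decays per second).
J = N·m (work = force × distance),
    = kg·m²·s⁻².
Combining: Bq·J = s⁻¹ · (kg·m²·s⁻²) = kg·m²·s⁻³.
kg·m²·s⁻³ is the base-SI form of the watt.

W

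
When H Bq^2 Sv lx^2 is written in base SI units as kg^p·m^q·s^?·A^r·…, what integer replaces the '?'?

H = kg·m²·s⁻²·A⁻².
Bq = s⁻¹.
So Bq² = s⁻².
Sv = m²·s⁻².
lx = m⁻²·cd.
So lx² = m⁻⁴·cd².
Combining: H·Bq²·Sv·lx² = (kg·m²·s⁻²·A⁻²) · s⁻² · (m²·s⁻²) · (m⁻⁴·cd²) = kg·s⁻⁶·A⁻²·cd².
The exponent of s is -6.

-6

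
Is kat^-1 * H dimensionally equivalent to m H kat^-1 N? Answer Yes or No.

Left side:
  kat = s⁻¹·mol.
  So kat⁻¹ = s·mol⁻¹.
  H = kg·m²·s⁻²·A⁻².
  Combining: kat⁻¹·H = (s·mol⁻¹) · (kg·m²·s⁻²·A⁻²) = kg·m²·s⁻¹·A⁻²·mol⁻¹.
Right side:
  H = Wb/A (inductance = flux per current),
      = kg·m²·s⁻²·A⁻².
  kat = mol/s = s⁻¹·mol (catalytic activity).
  So kat⁻¹ = s·mol⁻¹.
  N = kg·m/s² = kg·m·s⁻² (force = mass × acceleration).
  Combining: m·H·kat⁻¹·N = m · (kg·m²·s⁻²·A⁻²) · (s·mol⁻¹) · (kg·m·s⁻²) = kg²·m⁴·s⁻³·A⁻²·mol⁻¹.
Left is kg·m²·s⁻¹·A⁻²·mol⁻¹; right is kg²·m⁴·s⁻³·A⁻²·mol⁻¹ — different.

No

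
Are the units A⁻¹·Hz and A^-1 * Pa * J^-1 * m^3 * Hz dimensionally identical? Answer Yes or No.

Yes

Left side:
  Hz = 1/s = s⁻¹ (frequency is cycles per second).
  Combining: A⁻¹·Hz = A⁻¹ · s⁻¹ = s⁻¹·A⁻¹.
Right side:
  Pa = kg·m⁻¹·s⁻².
  J = kg·m²·s⁻².
  So J⁻¹ = kg⁻¹·m⁻²·s².
  Hz = s⁻¹.
  Combining: A⁻¹·Pa·J⁻¹·m³·Hz = A⁻¹ · (kg·m⁻¹·s⁻²) · (kg⁻¹·m⁻²·s²) · m³ · s⁻¹ = s⁻¹·A⁻¹.
Both reduce to s⁻¹·A⁻¹.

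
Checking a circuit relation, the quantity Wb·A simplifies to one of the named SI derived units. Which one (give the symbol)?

J

Wb = kg·m²·s⁻²·A⁻¹.
Combining: Wb·A = (kg·m²·s⁻²·A⁻¹) · A = kg·m²·s⁻².
kg·m²·s⁻² is the base-SI form of the joule.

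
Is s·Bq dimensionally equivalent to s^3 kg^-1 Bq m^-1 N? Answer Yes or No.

Yes

Left side:
  Bq = s⁻¹.
  Combining: s·Bq = s · s⁻¹ = 1.
Right side:
  Bq = s⁻¹.
  N = kg·m·s⁻².
  Combining: s³·kg⁻¹·Bq·m⁻¹·N = s³ · kg⁻¹ · s⁻¹ · m⁻¹ · (kg·m·s⁻²) = 1.
Both reduce to 1.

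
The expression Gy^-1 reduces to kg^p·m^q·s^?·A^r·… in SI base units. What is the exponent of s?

Gy = J/kg (absorbed dose = energy per mass),
    = m²·s⁻².
So Gy⁻¹ = m⁻²·s².
The exponent of s is 2.

2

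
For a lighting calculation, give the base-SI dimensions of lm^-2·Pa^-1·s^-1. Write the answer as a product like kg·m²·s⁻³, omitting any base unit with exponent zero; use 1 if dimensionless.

kg⁻¹·m·s·cd⁻²

lm = cd·sr = cd (luminous flux; sr is dimensionless).
So lm⁻² = cd⁻².
Pa = N/m² (pressure = force per area),
    = kg·m⁻¹·s⁻².
So Pa⁻¹ = kg⁻¹·m·s².
Combining: lm⁻²·Pa⁻¹·s⁻¹ = cd⁻² · (kg⁻¹·m·s²) · s⁻¹ = kg⁻¹·m·s·cd⁻².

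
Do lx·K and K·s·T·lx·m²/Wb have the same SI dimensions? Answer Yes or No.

No

Left side:
  lx = m⁻²·cd.
  Combining: lx·K = (m⁻²·cd) · K = m⁻²·K·cd.
Right side:
  Wb = V·s (flux: a volt is a weber per second),
      = kg·m²·s⁻²·A⁻¹.
  So Wb⁻¹ = kg⁻¹·m⁻²·s²·A.
  T = Wb/m² (flux density = flux per area),
      = kg·s⁻²·A⁻¹.
  lx = lm/m² (illuminance = luminous flux per area),
      = m⁻²·cd.
  Combining: K·Wb⁻¹·s·T·lx·m² = K · (kg⁻¹·m⁻²·s²·A) · s · (kg·s⁻²·A⁻¹) · (m⁻²·cd) · m² = m⁻²·s·K·cd.
Left is m⁻²·K·cd; right is m⁻²·s·K·cd — different.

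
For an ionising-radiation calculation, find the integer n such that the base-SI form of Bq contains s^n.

-1

Bq = s⁻¹.
The exponent of s is -1.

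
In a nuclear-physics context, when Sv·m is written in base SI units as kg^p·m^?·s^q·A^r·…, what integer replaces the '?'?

Sv = m²·s⁻².
Combining: Sv·m = (m²·s⁻²) · m = m³·s⁻².
The exponent of m is 3.

3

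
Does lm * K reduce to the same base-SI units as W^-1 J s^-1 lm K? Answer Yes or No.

Left side:
  lm = cd·sr = cd (luminous flux; sr is dimensionless).
  Combining: lm·K = cd · K = K·cd.
Right side:
  W = kg·m²·s⁻³.
  So W⁻¹ = kg⁻¹·m⁻²·s³.
  J = kg·m²·s⁻².
  lm = cd.
  Combining: W⁻¹·J·s⁻¹·lm·K = (kg⁻¹·m⁻²·s³) · (kg·m²·s⁻²) · s⁻¹ · cd · K = K·cd.
Both reduce to K·cd.

Yes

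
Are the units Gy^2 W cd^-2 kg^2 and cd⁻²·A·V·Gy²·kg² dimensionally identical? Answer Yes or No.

Left side:
  Gy = J/kg (absorbed dose = energy per mass),
      = m²·s⁻².
  So Gy² = m⁴·s⁻⁴.
  W = J/s (power = energy per time),
      = kg·m²·s⁻³.
  Combining: Gy²·W·cd⁻²·kg² = (m⁴·s⁻⁴) · (kg·m²·s⁻³) · cd⁻² · kg² = kg³·m⁶·s⁻⁷·cd⁻².
Right side:
  V = kg·m²·s⁻³·A⁻¹.
  Gy = m²·s⁻².
  So Gy² = m⁴·s⁻⁴.
  Combining: cd⁻²·A·V·Gy²·kg² = cd⁻² · A · (kg·m²·s⁻³·A⁻¹) · (m⁴·s⁻⁴) · kg² = kg³·m⁶·s⁻⁷·cd⁻².
Both reduce to kg³·m⁶·s⁻⁷·cd⁻².

Yes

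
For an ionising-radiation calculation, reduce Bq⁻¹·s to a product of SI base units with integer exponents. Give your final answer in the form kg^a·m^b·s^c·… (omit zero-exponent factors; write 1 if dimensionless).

s²

Bq = 1/s = s⁻¹ (activity is decays per second).
So Bq⁻¹ = s.
Combining: Bq⁻¹·s = s · s = s².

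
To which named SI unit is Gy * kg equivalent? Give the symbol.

J

Gy = J/kg (absorbed dose = energy per mass),
    = m²·s⁻².
Combining: Gy·kg = (m²·s⁻²) · kg = kg·m²·s⁻².
kg·m²·s⁻² is the base-SI form of the joule.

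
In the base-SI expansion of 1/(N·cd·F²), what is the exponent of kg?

N = kg·m/s² = kg·m·s⁻² (force = mass × acceleration).
So N⁻¹ = kg⁻¹·m⁻¹·s².
F = C/V (capacitance = charge per voltage),
    = A·s/(kg·m²·s⁻³·A⁻¹) (substituting C and V),
    = kg⁻¹·m⁻²·s⁴·A².
So F⁻² = kg²·m⁴·s⁻⁸·A⁻⁴.
Combining: N⁻¹·cd⁻¹·F⁻² = (kg⁻¹·m⁻¹·s²) · cd⁻¹ · (kg²·m⁴·s⁻⁸·A⁻⁴) = kg·m³·s⁻⁶·A⁻⁴·cd⁻¹.
The exponent of kg is 1.

1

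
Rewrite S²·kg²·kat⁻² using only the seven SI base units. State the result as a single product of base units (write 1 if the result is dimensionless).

S = 1/Ω (conductance is reciprocal resistance),
    = kg⁻¹·m⁻²·s³·A².
So S² = kg⁻²·m⁻⁴·s⁶·A⁴.
kat = mol/s = s⁻¹·mol (catalytic activity).
So kat⁻² = s²·mol⁻².
Combining: S²·kg²·kat⁻² = (kg⁻²·m⁻⁴·s⁶·A⁴) · kg² · (s²·mol⁻²) = m⁻⁴·s⁸·A⁴·mol⁻².

m⁻⁴·s⁸·A⁴·mol⁻²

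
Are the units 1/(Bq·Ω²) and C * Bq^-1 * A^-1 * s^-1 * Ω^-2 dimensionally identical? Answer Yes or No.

Left side:
  Bq = s⁻¹.
  So Bq⁻¹ = s.
  Ω = kg·m²·s⁻³·A⁻².
  So Ω⁻² = kg⁻²·m⁻⁴·s⁶·A⁴.
  Combining: Bq⁻¹·Ω⁻² = s · (kg⁻²·m⁻⁴·s⁶·A⁴) = kg⁻²·m⁻⁴·s⁷·A⁴.
Right side:
  C = A·s = s·A (charge = current × time).
  Bq = 1/s = s⁻¹ (activity is decays per second).
  So Bq⁻¹ = s.
  Ω = V/A (resistance = voltage per current),
      = kg·m²·s⁻³·A⁻².
  So Ω⁻² = kg⁻²·m⁻⁴·s⁶·A⁴.
  Combining: C·Bq⁻¹·A⁻¹·s⁻¹·Ω⁻² = (s·A) · s · A⁻¹ · s⁻¹ · (kg⁻²·m⁻⁴·s⁶·A⁴) = kg⁻²·m⁻⁴·s⁷·A⁴.
Both reduce to kg⁻²·m⁻⁴·s⁷·A⁴.

Yes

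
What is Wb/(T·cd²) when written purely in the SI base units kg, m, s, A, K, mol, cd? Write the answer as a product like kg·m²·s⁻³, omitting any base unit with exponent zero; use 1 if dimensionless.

T = kg·s⁻²·A⁻¹.
So T⁻¹ = kg⁻¹·s²·A.
Wb = kg·m²·s⁻²·A⁻¹.
Combining: T⁻¹·cd⁻²·Wb = (kg⁻¹·s²·A) · cd⁻² · (kg·m²·s⁻²·A⁻¹) = m²·cd⁻².

m²·cd⁻²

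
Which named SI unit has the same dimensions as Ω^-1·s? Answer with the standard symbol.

F

Ω = V/A (resistance = voltage per current),
    = kg·m²·s⁻³·A⁻².
So Ω⁻¹ = kg⁻¹·m⁻²·s³·A².
Combining: Ω⁻¹·s = (kg⁻¹·m⁻²·s³·A²) · s = kg⁻¹·m⁻²·s⁴·A².
kg⁻¹·m⁻²·s⁴·A² is the base-SI form of the farad.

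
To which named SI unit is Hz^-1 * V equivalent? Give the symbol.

Wb

Hz = 1/s = s⁻¹ (frequency is cycles per second).
So Hz⁻¹ = s.
V = W/A (potential = power per current),
    = kg·m²·s⁻³·A⁻¹.
Combining: Hz⁻¹·V = s · (kg·m²·s⁻³·A⁻¹) = kg·m²·s⁻²·A⁻¹.
kg·m²·s⁻²·A⁻¹ is the base-SI form of the weber.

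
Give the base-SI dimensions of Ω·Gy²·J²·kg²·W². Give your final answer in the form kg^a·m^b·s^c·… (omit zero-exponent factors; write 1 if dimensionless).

Ω = V/A (resistance = voltage per current),
    = kg·m²·s⁻³·A⁻².
Gy = J/kg (absorbed dose = energy per mass),
    = m²·s⁻².
So Gy² = m⁴·s⁻⁴.
J = N·m (work = force × distance),
    = kg·m²·s⁻².
So J² = kg²·m⁴·s⁻⁴.
W = J/s (power = energy per time),
    = kg·m²·s⁻³.
So W² = kg²·m⁴·s⁻⁶.
Combining: Ω·Gy²·J²·kg²·W² = (kg·m²·s⁻³·A⁻²) · (m⁴·s⁻⁴) · (kg²·m⁴·s⁻⁴) · kg² · (kg²·m⁴·s⁻⁶) = kg⁷·m¹⁴·s⁻¹⁷·A⁻².

kg⁷·m¹⁴·s⁻¹⁷·A⁻²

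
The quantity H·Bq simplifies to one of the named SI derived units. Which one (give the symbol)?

Ω

H = Wb/A (inductance = flux per current),
    = kg·m²·s⁻²·A⁻².
Bq = 1/s = s⁻¹ (activity is decays per second).
Combining: H·Bq = (kg·m²·s⁻²·A⁻²) · s⁻¹ = kg·m²·s⁻³·A⁻².
kg·m²·s⁻³·A⁻² is the base-SI form of the ohm.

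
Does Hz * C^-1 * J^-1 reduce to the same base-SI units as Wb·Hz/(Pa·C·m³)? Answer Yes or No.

No

Left side:
  Hz = s⁻¹.
  C = s·A.
  So C⁻¹ = s⁻¹·A⁻¹.
  J = kg·m²·s⁻².
  So J⁻¹ = kg⁻¹·m⁻²·s².
  Combining: Hz·C⁻¹·J⁻¹ = s⁻¹ · (s⁻¹·A⁻¹) · (kg⁻¹·m⁻²·s²) = kg⁻¹·m⁻²·A⁻¹.
Right side:
  Wb = V·s (flux: a volt is a weber per second),
      = kg·m²·s⁻²·A⁻¹.
  Pa = N/m² (pressure = force per area),
      = kg·m⁻¹·s⁻².
  So Pa⁻¹ = kg⁻¹·m·s².
  C = A·s = s·A (charge = current × time).
  So C⁻¹ = s⁻¹·A⁻¹.
  Hz = 1/s = s⁻¹ (frequency is cycles per second).
  Combining: Wb·Pa⁻¹·C⁻¹·Hz·m⁻³ = (kg·m²·s⁻²·A⁻¹) · (kg⁻¹·m·s²) · (s⁻¹·A⁻¹) · s⁻¹ · m⁻³ = s⁻²·A⁻².
Left is kg⁻¹·m⁻²·A⁻¹; right is s⁻²·A⁻² — different.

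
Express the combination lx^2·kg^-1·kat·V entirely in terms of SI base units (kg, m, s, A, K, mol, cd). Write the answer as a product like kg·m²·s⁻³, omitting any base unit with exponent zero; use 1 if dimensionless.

m⁻²·s⁻⁴·A⁻¹·mol·cd²

lx = lm/m² (illuminance = luminous flux per area),
    = m⁻²·cd.
So lx² = m⁻⁴·cd².
kat = mol/s = s⁻¹·mol (catalytic activity).
V = W/A (potential = power per current),
    = kg·m²·s⁻³·A⁻¹.
Combining: lx²·kg⁻¹·kat·V = (m⁻⁴·cd²) · kg⁻¹ · (s⁻¹·mol) · (kg·m²·s⁻³·A⁻¹) = m⁻²·s⁻⁴·A⁻¹·mol·cd².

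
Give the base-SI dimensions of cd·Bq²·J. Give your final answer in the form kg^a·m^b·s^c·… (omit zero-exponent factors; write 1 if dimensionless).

kg·m²·s⁻⁴·cd

Bq = s⁻¹.
So Bq² = s⁻².
J = kg·m²·s⁻².
Combining: cd·Bq²·J = cd · s⁻² · (kg·m²·s⁻²) = kg·m²·s⁻⁴·cd.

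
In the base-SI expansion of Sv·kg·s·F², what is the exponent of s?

7

Sv = m²·s⁻².
F = kg⁻¹·m⁻²·s⁴·A².
So F² = kg⁻²·m⁻⁴·s⁸·A⁴.
Combining: Sv·kg·s·F² = (m²·s⁻²) · kg · s · (kg⁻²·m⁻⁴·s⁸·A⁴) = kg⁻¹·m⁻²·s⁷·A⁴.
The exponent of s is 7.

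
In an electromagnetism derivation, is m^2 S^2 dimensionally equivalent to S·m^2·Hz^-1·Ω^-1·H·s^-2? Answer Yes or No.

No

Left side:
  S = kg⁻¹·m⁻²·s³·A².
  So S² = kg⁻²·m⁻⁴·s⁶·A⁴.
  Combining: m²·S² = m² · (kg⁻²·m⁻⁴·s⁶·A⁴) = kg⁻²·m⁻²·s⁶·A⁴.
Right side:
  S = 1/Ω (conductance is reciprocal resistance),
      = kg⁻¹·m⁻²·s³·A².
  Hz = 1/s = s⁻¹ (frequency is cycles per second).
  So Hz⁻¹ = s.
  Ω = V/A (resistance = voltage per current),
      = kg·m²·s⁻³·A⁻².
  So Ω⁻¹ = kg⁻¹·m⁻²·s³·A².
  H = Wb/A (inductance = flux per current),
      = kg·m²·s⁻²·A⁻².
  Combining: S·m²·Hz⁻¹·Ω⁻¹·H·s⁻² = (kg⁻¹·m⁻²·s³·A²) · m² · s · (kg⁻¹·m⁻²·s³·A²) · (kg·m²·s⁻²·A⁻²) · s⁻² = kg⁻¹·s³·A².
Left is kg⁻²·m⁻²·s⁶·A⁴; right is kg⁻¹·s³·A² — different.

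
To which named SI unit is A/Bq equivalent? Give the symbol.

C

Bq = s⁻¹.
So Bq⁻¹ = s.
Combining: A·Bq⁻¹ = A · s = s·A.
s·A is the base-SI form of the coulomb.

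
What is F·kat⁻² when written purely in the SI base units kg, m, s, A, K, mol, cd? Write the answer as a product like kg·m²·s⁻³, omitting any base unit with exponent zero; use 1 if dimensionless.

kg⁻¹·m⁻²·s⁶·A²·mol⁻²

F = C/V (capacitance = charge per voltage),
    = A·s/(kg·m²·s⁻³·A⁻¹) (substituting C and V),
    = kg⁻¹·m⁻²·s⁴·A².
kat = mol/s = s⁻¹·mol (catalytic activity).
So kat⁻² = s²·mol⁻².
Combining: F·kat⁻² = (kg⁻¹·m⁻²·s⁴·A²) · (s²·mol⁻²) = kg⁻¹·m⁻²·s⁶·A²·mol⁻².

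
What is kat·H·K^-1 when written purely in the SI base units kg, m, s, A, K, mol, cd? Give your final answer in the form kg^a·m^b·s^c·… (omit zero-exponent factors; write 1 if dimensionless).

kg·m²·s⁻³·A⁻²·K⁻¹·mol

kat = mol/s = s⁻¹·mol (catalytic activity).
H = Wb/A (inductance = flux per current),
    = kg·m²·s⁻²·A⁻².
Combining: kat·H·K⁻¹ = (s⁻¹·mol) · (kg·m²·s⁻²·A⁻²) · K⁻¹ = kg·m²·s⁻³·A⁻²·K⁻¹·mol.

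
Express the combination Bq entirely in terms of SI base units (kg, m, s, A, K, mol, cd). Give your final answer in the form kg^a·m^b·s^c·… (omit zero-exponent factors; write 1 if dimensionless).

s⁻¹

Bq = 1/s = s⁻¹ (activity is decays per second).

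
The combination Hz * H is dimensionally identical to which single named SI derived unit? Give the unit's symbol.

Hz = 1/s = s⁻¹ (frequency is cycles per second).
H = Wb/A (inductance = flux per current),
    = kg·m²·s⁻²·A⁻².
Combining: Hz·H = s⁻¹ · (kg·m²·s⁻²·A⁻²) = kg·m²·s⁻³·A⁻².
kg·m²·s⁻³·A⁻² is the base-SI form of the ohm.

Ω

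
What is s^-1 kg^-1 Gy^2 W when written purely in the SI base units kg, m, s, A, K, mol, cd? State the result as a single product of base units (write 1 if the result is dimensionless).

Gy = J/kg (absorbed dose = energy per mass),
    = m²·s⁻².
So Gy² = m⁴·s⁻⁴.
W = J/s (power = energy per time),
    = kg·m²·s⁻³.
Combining: s⁻¹·kg⁻¹·Gy²·W = s⁻¹ · kg⁻¹ · (m⁴·s⁻⁴) · (kg·m²·s⁻³) = m⁶·s⁻⁸.

m⁶·s⁻⁸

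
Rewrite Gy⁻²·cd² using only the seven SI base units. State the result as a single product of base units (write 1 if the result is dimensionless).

Gy = J/kg (absorbed dose = energy per mass),
    = m²·s⁻².
So Gy⁻² = m⁻⁴·s⁴.
Combining: Gy⁻²·cd² = (m⁻⁴·s⁴) · cd² = m⁻⁴·s⁴·cd².

m⁻⁴·s⁴·cd²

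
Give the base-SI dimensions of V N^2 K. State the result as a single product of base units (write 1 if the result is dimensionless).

kg³·m⁴·s⁻⁷·A⁻¹·K

V = W/A (potential = power per current),
    = kg·m²·s⁻³·A⁻¹.
N = kg·m/s² = kg·m·s⁻² (force = mass × acceleration).
So N² = kg²·m²·s⁻⁴.
Combining: V·N²·K = (kg·m²·s⁻³·A⁻¹) · (kg²·m²·s⁻⁴) · K = kg³·m⁴·s⁻⁷·A⁻¹·K.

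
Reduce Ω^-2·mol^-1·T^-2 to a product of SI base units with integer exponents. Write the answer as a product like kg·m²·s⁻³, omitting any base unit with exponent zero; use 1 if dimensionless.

kg⁻⁴·m⁻⁴·s¹⁰·A⁶·mol⁻¹

Ω = V/A (resistance = voltage per current),
    = kg·m²·s⁻³·A⁻².
So Ω⁻² = kg⁻²·m⁻⁴·s⁶·A⁴.
T = Wb/m² (flux density = flux per area),
    = kg·s⁻²·A⁻¹.
So T⁻² = kg⁻²·s⁴·A².
Combining: Ω⁻²·mol⁻¹·T⁻² = (kg⁻²·m⁻⁴·s⁶·A⁴) · mol⁻¹ · (kg⁻²·s⁴·A²) = kg⁻⁴·m⁻⁴·s¹⁰·A⁶·mol⁻¹.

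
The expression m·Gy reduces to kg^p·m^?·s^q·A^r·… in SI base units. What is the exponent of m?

Gy = m²·s⁻².
Combining: m·Gy = m · (m²·s⁻²) = m³·s⁻².
The exponent of m is 3.

3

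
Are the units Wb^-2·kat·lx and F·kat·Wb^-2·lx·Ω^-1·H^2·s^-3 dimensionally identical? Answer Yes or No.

Left side:
  Wb = kg·m²·s⁻²·A⁻¹.
  So Wb⁻² = kg⁻²·m⁻⁴·s⁴·A².
  kat = s⁻¹·mol.
  lx = m⁻²·cd.
  Combining: Wb⁻²·kat·lx = (kg⁻²·m⁻⁴·s⁴·A²) · (s⁻¹·mol) · (m⁻²·cd) = kg⁻²·m⁻⁶·s³·A²·mol·cd.
Right side:
  F = C/V (capacitance = charge per voltage),
      = A·s/(kg·m²·s⁻³·A⁻¹) (substituting C and V),
      = kg⁻¹·m⁻²·s⁴·A².
  kat = mol/s = s⁻¹·mol (catalytic activity).
  Wb = V·s (flux: a volt is a weber per second),
      = kg·m²·s⁻²·A⁻¹.
  So Wb⁻² = kg⁻²·m⁻⁴·s⁴·A².
  lx = lm/m² (illuminance = luminous flux per area),
      = m⁻²·cd.
  Ω = V/A (resistance = voltage per current),
      = kg·m²·s⁻³·A⁻².
  So Ω⁻¹ = kg⁻¹·m⁻²·s³·A².
  H = Wb/A (inductance = flux per current),
      = kg·m²·s⁻²·A⁻².
  So H² = kg²·m⁴·s⁻⁴·A⁻⁴.
  Combining: F·kat·Wb⁻²·lx·Ω⁻¹·H²·s⁻³ = (kg⁻¹·m⁻²·s⁴·A²) · (s⁻¹·mol) · (kg⁻²·m⁻⁴·s⁴·A²) · (m⁻²·cd) · (kg⁻¹·m⁻²·s³·A²) · (kg²·m⁴·s⁻⁴·A⁻⁴) · s⁻³ = kg⁻²·m⁻⁶·s³·A²·mol·cd.
Both reduce to kg⁻²·m⁻⁶·s³·A²·mol·cd.

Yes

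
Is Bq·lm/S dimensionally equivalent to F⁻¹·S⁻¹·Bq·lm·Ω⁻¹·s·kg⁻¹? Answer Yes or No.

Left side:
  Bq = 1/s = s⁻¹ (activity is decays per second).
  lm = cd·sr = cd (luminous flux; sr is dimensionless).
  S = 1/Ω (conductance is reciprocal resistance),
      = kg⁻¹·m⁻²·s³·A².
  So S⁻¹ = kg·m²·s⁻³·A⁻².
  Combining: Bq·lm·S⁻¹ = s⁻¹ · cd · (kg·m²·s⁻³·A⁻²) = kg·m²·s⁻⁴·A⁻²·cd.
Right side:
  F = C/V (capacitance = charge per voltage),
      = A·s/(kg·m²·s⁻³·A⁻¹) (substituting C and V),
      = kg⁻¹·m⁻²·s⁴·A².
  So F⁻¹ = kg·m²·s⁻⁴·A⁻².
  S = 1/Ω (conductance is reciprocal resistance),
      = kg⁻¹·m⁻²·s³·A².
  So S⁻¹ = kg·m²·s⁻³·A⁻².
  Bq = 1/s = s⁻¹ (activity is decays per second).
  lm = cd·sr = cd (luminous flux; sr is dimensionless).
  Ω = V/A (resistance = voltage per current),
      = kg·m²·s⁻³·A⁻².
  So Ω⁻¹ = kg⁻¹·m⁻²·s³·A².
  Combining: F⁻¹·S⁻¹·Bq·lm·Ω⁻¹·s·kg⁻¹ = (kg·m²·s⁻⁴·A⁻²) · (kg·m²·s⁻³·A⁻²) · s⁻¹ · cd · (kg⁻¹·m⁻²·s³·A²) · s · kg⁻¹ = m²·s⁻⁴·A⁻²·cd.
Left is kg·m²·s⁻⁴·A⁻²·cd; right is m²·s⁻⁴·A⁻²·cd — different.

No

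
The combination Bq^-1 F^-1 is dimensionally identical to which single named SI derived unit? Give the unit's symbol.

Ω

Bq = 1/s = s⁻¹ (activity is decays per second).
So Bq⁻¹ = s.
F = C/V (capacitance = charge per voltage),
    = A·s/(kg·m²·s⁻³·A⁻¹) (substituting C and V),
    = kg⁻¹·m⁻²·s⁴·A².
So F⁻¹ = kg·m²·s⁻⁴·A⁻².
Combining: Bq⁻¹·F⁻¹ = s · (kg·m²·s⁻⁴·A⁻²) = kg·m²·s⁻³·A⁻².
kg·m²·s⁻³·A⁻² is the base-SI form of the ohm.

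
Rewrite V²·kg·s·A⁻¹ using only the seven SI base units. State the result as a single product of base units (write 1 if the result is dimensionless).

V = W/A (potential = power per current),
    = kg·m²·s⁻³·A⁻¹.
So V² = kg²·m⁴·s⁻⁶·A⁻².
Combining: V²·kg·s·A⁻¹ = (kg²·m⁴·s⁻⁶·A⁻²) · kg · s · A⁻¹ = kg³·m⁴·s⁻⁵·A⁻³.

kg³·m⁴·s⁻⁵·A⁻³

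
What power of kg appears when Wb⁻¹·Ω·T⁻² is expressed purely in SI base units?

Wb = kg·m²·s⁻²·A⁻¹.
So Wb⁻¹ = kg⁻¹·m⁻²·s²·A.
Ω = kg·m²·s⁻³·A⁻².
T = kg·s⁻²·A⁻¹.
So T⁻² = kg⁻²·s⁴·A².
Combining: Wb⁻¹·Ω·T⁻² = (kg⁻¹·m⁻²·s²·A) · (kg·m²·s⁻³·A⁻²) · (kg⁻²·s⁴·A²) = kg⁻²·s³·A.
The exponent of kg is -2.

-2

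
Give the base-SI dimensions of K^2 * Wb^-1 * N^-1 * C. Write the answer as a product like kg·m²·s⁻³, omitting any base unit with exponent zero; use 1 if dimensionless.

Wb = kg·m²·s⁻²·A⁻¹.
So Wb⁻¹ = kg⁻¹·m⁻²·s²·A.
N = kg·m·s⁻².
So N⁻¹ = kg⁻¹·m⁻¹·s².
C = s·A.
Combining: K²·Wb⁻¹·N⁻¹·C = K² · (kg⁻¹·m⁻²·s²·A) · (kg⁻¹·m⁻¹·s²) · (s·A) = kg⁻²·m⁻³·s⁵·A²·K².

kg⁻²·m⁻³·s⁵·A²·K²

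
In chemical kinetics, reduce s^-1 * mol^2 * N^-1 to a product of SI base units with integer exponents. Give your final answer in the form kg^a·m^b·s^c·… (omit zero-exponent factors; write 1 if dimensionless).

kg⁻¹·m⁻¹·s·mol²

N = kg·m/s² = kg·m·s⁻² (force = mass × acceleration).
So N⁻¹ = kg⁻¹·m⁻¹·s².
Combining: s⁻¹·mol²·N⁻¹ = s⁻¹ · mol² · (kg⁻¹·m⁻¹·s²) = kg⁻¹·m⁻¹·s·mol².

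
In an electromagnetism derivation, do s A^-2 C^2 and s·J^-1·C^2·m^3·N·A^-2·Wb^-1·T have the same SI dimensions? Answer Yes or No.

Yes

Left side:
  C = A·s = s·A (charge = current × time).
  So C² = s²·A².
  Combining: s·A⁻²·C² = s · A⁻² · (s²·A²) = s³.
Right side:
  J = N·m (work = force × distance),
      = kg·m²·s⁻².
  So J⁻¹ = kg⁻¹·m⁻²·s².
  C = A·s = s·A (charge = current × time).
  So C² = s²·A².
  N = kg·m/s² = kg·m·s⁻² (force = mass × acceleration).
  Wb = V·s (flux: a volt is a weber per second),
      = kg·m²·s⁻²·A⁻¹.
  So Wb⁻¹ = kg⁻¹·m⁻²·s²·A.
  T = Wb/m² (flux density = flux per area),
      = kg·s⁻²·A⁻¹.
  Combining: s·J⁻¹·C²·m³·N·A⁻²·Wb⁻¹·T = s · (kg⁻¹·m⁻²·s²) · (s²·A²) · m³ · (kg·m·s⁻²) · A⁻² · (kg⁻¹·m⁻²·s²·A) · (kg·s⁻²·A⁻¹) = s³.
Both reduce to s³.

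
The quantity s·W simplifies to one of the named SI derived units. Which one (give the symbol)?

W = J/s (power = energy per time),
    = kg·m²·s⁻³.
Combining: s·W = s · (kg·m²·s⁻³) = kg·m²·s⁻².
kg·m²·s⁻² is the base-SI form of the joule.

J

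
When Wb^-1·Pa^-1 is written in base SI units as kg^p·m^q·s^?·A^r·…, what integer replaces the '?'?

Wb = V·s (flux: a volt is a weber per second),
    = kg·m²·s⁻²·A⁻¹.
So Wb⁻¹ = kg⁻¹·m⁻²·s²·A.
Pa = N/m² (pressure = force per area),
    = kg·m⁻¹·s⁻².
So Pa⁻¹ = kg⁻¹·m·s².
Combining: Wb⁻¹·Pa⁻¹ = (kg⁻¹·m⁻²·s²·A) · (kg⁻¹·m·s²) = kg⁻²·m⁻¹·s⁴·A.
The exponent of s is 4.

4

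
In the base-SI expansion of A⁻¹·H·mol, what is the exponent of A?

-3

H = Wb/A (inductance = flux per current),
    = kg·m²·s⁻²·A⁻².
Combining: A⁻¹·H·mol = A⁻¹ · (kg·m²·s⁻²·A⁻²) · mol = kg·m²·s⁻²·A⁻³·mol.
The exponent of A is -3.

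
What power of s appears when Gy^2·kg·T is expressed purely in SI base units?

-6

Gy = m²·s⁻².
So Gy² = m⁴·s⁻⁴.
T = kg·s⁻²·A⁻¹.
Combining: Gy²·kg·T = (m⁴·s⁻⁴) · kg · (kg·s⁻²·A⁻¹) = kg²·m⁴·s⁻⁶·A⁻¹.
The exponent of s is -6.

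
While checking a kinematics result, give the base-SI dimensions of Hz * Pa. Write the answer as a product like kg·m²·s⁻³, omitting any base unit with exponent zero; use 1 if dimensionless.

kg·m⁻¹·s⁻³

Hz = s⁻¹.
Pa = kg·m⁻¹·s⁻².
Combining: Hz·Pa = s⁻¹ · (kg·m⁻¹·s⁻²) = kg·m⁻¹·s⁻³.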